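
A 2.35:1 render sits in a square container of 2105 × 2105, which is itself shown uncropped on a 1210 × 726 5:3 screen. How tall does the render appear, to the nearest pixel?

309 px

Inside the 2105×2105 canvas the render is width-limited at 2105.00 × 895.74.
square in 1210×726: fills the height, so the intermediate becomes 726.00 × 726.00 — a scale of ×0.3449.
The render scales with it: height 895.74 × 0.3449 ≈ 308.94.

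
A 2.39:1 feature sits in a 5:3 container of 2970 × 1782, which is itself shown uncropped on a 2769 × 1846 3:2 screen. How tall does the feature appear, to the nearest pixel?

1159 px

Inside the 2970×1782 canvas the feature is width-limited at 2970.00 × 1242.68.
5:3 in 2769×1846: fills the width, so the intermediate becomes 2769.00 × 1661.40 — a scale of ×0.9323.
Applying the same ×0.9323: 1242.68 → 1158.58.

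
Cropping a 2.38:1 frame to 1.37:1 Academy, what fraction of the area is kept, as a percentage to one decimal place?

1.37:1 Academy is narrower than 2.38:1, so the crop keeps the full height and trims the width.
(1.370)/(2.380) ≈ 0.576 of the area survives.

57.6%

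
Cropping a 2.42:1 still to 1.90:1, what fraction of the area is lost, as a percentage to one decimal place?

21.5%

Going from 2.42:1 to 1.90:1 means cutting width while keeping height.
Area ratio = (1.900)/(2.420) = 78.51%; the remaining 21.49% is cropped out.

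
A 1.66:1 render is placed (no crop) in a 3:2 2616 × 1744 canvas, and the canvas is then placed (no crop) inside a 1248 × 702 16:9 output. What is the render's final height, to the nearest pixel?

634 px

Inside the 2616×1744 canvas the render is width-limited at 2616.00 × 1575.90.
Second fit — the 3:2 canvas into 1248×702 spans the height: 1053.00 × 702.00 (×0.4025 from 2616×1744).
Applying the same ×0.4025: 1575.90 → 634.34.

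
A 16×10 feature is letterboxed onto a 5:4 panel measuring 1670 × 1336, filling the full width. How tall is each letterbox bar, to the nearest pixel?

That makes the image 1043.75 px tall (1670 × 10/16).
Black = 1336 − 1043.75 = 292.25 px, or 146.12 per bar.

146 px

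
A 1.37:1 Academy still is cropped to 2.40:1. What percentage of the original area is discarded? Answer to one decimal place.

The width stays; only height is cut (since 2.40:1 is wider than 1.37:1 Academy).
(1.370)/(2.400) ≈ 0.571 of the area survives, leaving 42.92% discarded.

42.9%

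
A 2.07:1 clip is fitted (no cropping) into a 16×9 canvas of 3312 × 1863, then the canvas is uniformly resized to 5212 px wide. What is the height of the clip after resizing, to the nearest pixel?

2518 px

At 3312×1863 the clip is width-limited, so height = 3312 / 2.070 ≈ 1600.00 px.
Resizing to 5212 px wide multiplies everything by 1.5737: 1600.00 → 2517.87 px.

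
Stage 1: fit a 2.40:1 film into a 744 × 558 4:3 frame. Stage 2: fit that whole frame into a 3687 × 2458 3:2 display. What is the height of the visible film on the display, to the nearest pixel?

1366 px

Inside the 744×558 canvas the film is width-limited at 744.00 × 310.00.
4:3 in 3687×2458: fills the height, so the intermediate becomes 3277.33 × 2458.00 — a scale of ×4.4050.
So the film's height is 310.00 × 4.4050 ≈ 1365.56.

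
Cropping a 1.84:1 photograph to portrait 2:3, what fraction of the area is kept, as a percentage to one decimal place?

36.2%

The height stays; only width is cut (since portrait 2:3 is narrower than 1.84:1).
Fraction kept = (0.667)/(1.840) ≈ 36.23%.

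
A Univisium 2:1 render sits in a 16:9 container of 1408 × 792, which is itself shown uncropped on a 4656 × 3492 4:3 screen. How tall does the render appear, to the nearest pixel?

Inside the 1408×792 canvas the render is width-limited at 1408.00 × 704.00.
16:9 in 4656×3492: fills the width, so the intermediate becomes 4656.00 × 2619.00 — a scale of ×3.3068.
Applying the same ×3.3068: 704.00 → 2328.00.

2328 px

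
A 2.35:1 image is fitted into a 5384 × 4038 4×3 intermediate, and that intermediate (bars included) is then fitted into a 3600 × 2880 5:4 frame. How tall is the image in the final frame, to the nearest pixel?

1532 px

First fit — 2.35:1 into 5384×4038 spans the width: 5384.00 × 2291.06.
The 4×3 canvas is width-limited in 3600×2880, giving 3600.00 × 2700.00; scale factor 0.6686.
So the image's height is 2291.06 × 0.6686 ≈ 1531.91.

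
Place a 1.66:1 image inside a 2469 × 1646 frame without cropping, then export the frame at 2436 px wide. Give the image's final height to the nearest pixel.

1467 px

At 2469×1646 the image is width-limited, so height = 2469 / 1.660 ≈ 1487.35 px.
The frame scales by 2436/2469 = 0.9866; 1487.35 × 0.9866 ≈ 1467.47 px.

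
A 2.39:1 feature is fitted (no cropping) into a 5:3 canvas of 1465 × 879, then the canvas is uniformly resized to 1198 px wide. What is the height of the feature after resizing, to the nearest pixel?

In the 1465×879 frame the feature fills the width: height = 1465 / 2.390 ≈ 612.97 px.
The frame scales by 1198/1465 = 0.8177; 612.97 × 0.8177 ≈ 501.26 px.

501 px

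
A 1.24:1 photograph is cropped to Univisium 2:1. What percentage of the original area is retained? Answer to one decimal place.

The width stays; only height is cut (since Univisium 2:1 is wider than 1.24:1).
Area ratio = (1.240)/(2.000) = 62.00% retained.

62.0%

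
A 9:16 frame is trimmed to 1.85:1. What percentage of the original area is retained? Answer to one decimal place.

30.4%

The width stays; only height is cut (since 1.85:1 is wider than 9:16).
Fraction kept = (0.562)/(1.850) ≈ 30.41%.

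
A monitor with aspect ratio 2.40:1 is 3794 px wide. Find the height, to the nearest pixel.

3794 / 2.400 = 1580.83.

1581 px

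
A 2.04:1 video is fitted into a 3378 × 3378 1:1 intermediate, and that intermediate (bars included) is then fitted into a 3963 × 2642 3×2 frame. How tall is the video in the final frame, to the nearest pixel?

First fit — 2.04:1 into 3378×3378 spans the width: 3378.00 × 1655.88.
The 1:1 canvas is height-limited in 3963×2642, giving 2642.00 × 2642.00; scale factor 0.7821.
So the video's height is 1655.88 × 0.7821 ≈ 1295.10.

1295 px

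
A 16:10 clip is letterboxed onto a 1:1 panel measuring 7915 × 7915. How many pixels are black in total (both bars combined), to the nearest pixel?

23492709 pixels

Since 1.600 > 1.000, the clip is width-limited.
Content height = 7915 × 10/16 ≈ 4946.8750 px.
Leftover height: 7915 − 4946.8750 = 2968.1250 px.
Bar area = 2968.1250 × 7915 ≈ 23492709 px.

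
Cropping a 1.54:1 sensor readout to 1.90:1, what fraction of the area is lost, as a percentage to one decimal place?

The width stays; only height is cut (since 1.90:1 is wider than 1.54:1).
(1.540)/(1.900) ≈ 0.811 of the area survives, leaving 18.95% discarded.

18.9%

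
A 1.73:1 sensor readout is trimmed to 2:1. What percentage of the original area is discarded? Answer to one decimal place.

2:1 is wider than 1.73:1, so the crop keeps the full width and trims the height.
Fraction kept = (1.730)/(2.000) ≈ 86.50%, so 13.50% is lost.

13.5%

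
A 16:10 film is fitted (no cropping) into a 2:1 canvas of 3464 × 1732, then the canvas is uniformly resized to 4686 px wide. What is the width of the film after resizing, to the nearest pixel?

At 3464×1732 the film is height-limited, so width = 1732 × 16/10 ≈ 2771.20 px.
The frame scales by 4686/3464 = 1.3528; 2771.20 × 1.3528 ≈ 3748.80 px.

3749 px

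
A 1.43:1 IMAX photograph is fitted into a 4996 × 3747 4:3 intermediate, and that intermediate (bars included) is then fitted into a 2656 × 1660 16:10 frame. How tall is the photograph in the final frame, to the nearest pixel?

Inside the 4996×3747 canvas the photograph is width-limited at 4996.00 × 3493.71.
The 4:3 canvas is height-limited in 2656×1660, giving 2213.33 × 1660.00; scale factor 0.4430.
The photograph scales with it: height 3493.71 × 0.4430 ≈ 1547.79.

1548 px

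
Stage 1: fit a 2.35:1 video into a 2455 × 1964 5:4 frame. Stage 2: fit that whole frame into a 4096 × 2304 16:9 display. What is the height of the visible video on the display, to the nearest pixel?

2.35:1 in 2455×1964: fills the width, so the video is 2455.00 × 1044.68.
Second fit — the 5:4 canvas into 4096×2304 spans the height: 2880.00 × 2304.00 (×1.1731 from 2455×1964).
The video scales with it: height 1044.68 × 1.1731 ≈ 1225.53.

1226 px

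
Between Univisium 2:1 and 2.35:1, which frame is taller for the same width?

Univisium 2:1

Univisium 2:1 = 2 and 2.35; 2.35 > 2. The smaller width-to-height ratio is the taller frame.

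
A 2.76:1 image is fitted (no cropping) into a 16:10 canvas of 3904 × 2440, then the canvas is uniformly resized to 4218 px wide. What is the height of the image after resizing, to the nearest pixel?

1528 px

At 3904×2440 the image is width-limited, so height = 3904 / 2.760 ≈ 1414.49 px.
The frame scales by 4218/3904 = 1.0804; 1414.49 × 1.0804 ≈ 1528.26 px.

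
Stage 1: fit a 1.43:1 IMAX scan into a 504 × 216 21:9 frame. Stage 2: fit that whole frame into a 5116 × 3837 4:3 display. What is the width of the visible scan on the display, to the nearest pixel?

3135 px

Inside the 504×216 canvas the scan is height-limited at 308.88 × 216.00.
Second fit — the 21:9 canvas into 5116×3837 spans the width: 5116.00 × 2192.57 (×10.1508 from 504×216).
Applying the same ×10.1508: 308.88 → 3135.38.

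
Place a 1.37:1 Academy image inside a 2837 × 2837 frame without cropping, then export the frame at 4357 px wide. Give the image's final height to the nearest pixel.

In the 2837×2837 frame the image fills the width: height = 2837 / 1.370 ≈ 2070.80 px.
The frame scales by 4357/2837 = 1.5358; 2070.80 × 1.5358 ≈ 3180.29 px.

3180 px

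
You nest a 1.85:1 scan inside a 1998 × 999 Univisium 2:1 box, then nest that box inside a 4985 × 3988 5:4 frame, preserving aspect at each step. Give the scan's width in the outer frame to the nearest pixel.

1.85:1 in 1998×999: fills the height, so the scan is 1848.15 × 999.00.
The Univisium 2:1 canvas is width-limited in 4985×3988, giving 4985.00 × 2492.50; scale factor 2.4950.
So the scan's width is 1848.15 × 2.4950 ≈ 4611.12.

4611 px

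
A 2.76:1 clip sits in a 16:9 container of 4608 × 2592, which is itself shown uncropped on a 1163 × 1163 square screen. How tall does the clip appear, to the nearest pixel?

421 px

First fit — 2.76:1 into 4608×2592 spans the width: 4608.00 × 1669.57.
Second fit — the 16:9 canvas into 1163×1163 spans the width: 1163.00 × 654.19 (×0.2524 from 4608×2592).
The clip scales with it: height 1669.57 × 0.2524 ≈ 421.38.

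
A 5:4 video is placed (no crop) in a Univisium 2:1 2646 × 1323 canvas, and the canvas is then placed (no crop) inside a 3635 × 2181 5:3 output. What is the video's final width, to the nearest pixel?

2272 px

Inside the 2646×1323 canvas the video is height-limited at 1653.75 × 1323.00.
Univisium 2:1 in 3635×2181: fills the width, so the intermediate becomes 3635.00 × 1817.50 — a scale of ×1.3738.
So the video's width is 1653.75 × 1.3738 ≈ 2271.88.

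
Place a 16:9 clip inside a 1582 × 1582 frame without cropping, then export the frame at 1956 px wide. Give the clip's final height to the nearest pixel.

At 1582×1582 the clip is width-limited, so height = 1582 × 9/16 ≈ 889.88 px.
Scaling 1582 → 1956 is ×1.2364, so the height becomes 889.88 × 1.2364 ≈ 1100.25 px.

1100 px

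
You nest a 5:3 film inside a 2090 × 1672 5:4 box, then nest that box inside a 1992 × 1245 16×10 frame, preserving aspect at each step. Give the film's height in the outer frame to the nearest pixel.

Inside the 2090×1672 canvas the film is width-limited at 2090.00 × 1254.00.
Second fit — the 5:4 canvas into 1992×1245 spans the height: 1556.25 × 1245.00 (×0.7446 from 2090×1672).
The film scales with it: height 1254.00 × 0.7446 ≈ 933.75.

934 px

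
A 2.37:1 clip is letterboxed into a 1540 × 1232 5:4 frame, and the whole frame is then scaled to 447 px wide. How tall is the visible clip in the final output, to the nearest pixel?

At 1540×1232 the clip is width-limited, so height = 1540 / 2.370 ≈ 649.79 px.
Scaling 1540 → 447 is ×0.2903, so the height becomes 649.79 × 0.2903 ≈ 188.61 px.

189 px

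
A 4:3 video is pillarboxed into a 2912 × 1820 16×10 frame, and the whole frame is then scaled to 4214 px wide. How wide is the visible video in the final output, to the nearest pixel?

Fitted into 2912×1820, the video spans the height; its width is 1820 × 4/3 ≈ 2426.67 px.
Resizing to 4214 px wide multiplies everything by 1.4471: 2426.67 → 3511.67 px.

3512 px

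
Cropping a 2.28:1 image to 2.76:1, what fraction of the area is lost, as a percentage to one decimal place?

17.4%

The width stays; only height is cut (since 2.76:1 is wider than 2.28:1).
Area ratio = (2.280)/(2.760) = 82.61%; the remaining 17.39% is cropped out.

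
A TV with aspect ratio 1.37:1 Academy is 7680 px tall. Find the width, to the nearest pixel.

10522 px

7680 × 1.370 = 10521.60.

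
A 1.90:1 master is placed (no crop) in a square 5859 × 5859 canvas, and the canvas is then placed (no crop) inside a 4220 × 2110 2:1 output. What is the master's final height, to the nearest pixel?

1111 px

1.90:1 in 5859×5859: fills the width, so the master is 5859.00 × 3083.68.
square in 4220×2110: fills the height, so the intermediate becomes 2110.00 × 2110.00 — a scale of ×0.3601.
Applying the same ×0.3601: 3083.68 → 1110.53.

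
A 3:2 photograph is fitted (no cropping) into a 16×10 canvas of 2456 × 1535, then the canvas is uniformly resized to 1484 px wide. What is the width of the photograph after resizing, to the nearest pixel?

1391 px

At 2456×1535 the photograph is height-limited, so width = 1535 × 3/2 ≈ 2302.50 px.
Scaling 2456 → 1484 is ×0.6042, so the width becomes 2302.50 × 0.6042 ≈ 1391.25 px.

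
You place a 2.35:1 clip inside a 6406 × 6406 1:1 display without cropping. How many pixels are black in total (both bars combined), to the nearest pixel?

2.35:1 is wider than 1:1, so it spans the full width.
The clip is 6406 / 2.350 ≈ 2725.9574 px tall.
Black = 6406 − 2725.9574 = 3680.0426 px.
That's 3680.0426 × 6406 ≈ 23574353 black pixels.

23574353 pixels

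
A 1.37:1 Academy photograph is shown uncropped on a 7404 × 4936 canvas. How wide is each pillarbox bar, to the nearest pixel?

321 px

1.37:1 Academy is narrower than 3×2, so it spans the full height.
The photograph is 4936 × 1.370 ≈ 6762.32 px wide.
Leftover width: 7404 − 6762.32 = 641.68 px → 320.84 each side.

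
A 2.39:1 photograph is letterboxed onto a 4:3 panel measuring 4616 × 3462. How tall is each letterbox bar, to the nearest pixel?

765 px

2.39:1 (2.390) > 4:3 (1.333), so the photograph fills the width.
The photograph is 4616 / 2.390 ≈ 1931.38 px tall.
3462 − 1931.38 = 1530.62 px of bars (765.31 each).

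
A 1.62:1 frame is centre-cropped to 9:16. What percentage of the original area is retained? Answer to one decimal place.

Going from 1.62:1 to 9:16 means cutting width while keeping height.
(0.562)/(1.620) ≈ 0.347 of the area survives.

34.7%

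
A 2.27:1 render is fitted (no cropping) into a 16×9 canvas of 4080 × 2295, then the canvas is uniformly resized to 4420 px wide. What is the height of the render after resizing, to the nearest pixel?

1947 px

In the 4080×2295 frame the render fills the width: height = 4080 / 2.270 ≈ 1797.36 px.
The frame scales by 4420/4080 = 1.0833; 1797.36 × 1.0833 ≈ 1947.14 px.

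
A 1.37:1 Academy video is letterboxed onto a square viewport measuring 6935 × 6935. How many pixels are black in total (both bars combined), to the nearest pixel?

1.37:1 Academy is wider than square, so it spans the full width.
That makes the image 5062.0438 px tall (6935 / 1.370).
Black = 6935 − 5062.0438 = 1872.9562 px.
That's 1872.9562 × 6935 ≈ 12988951 black pixels.

12988951 pixels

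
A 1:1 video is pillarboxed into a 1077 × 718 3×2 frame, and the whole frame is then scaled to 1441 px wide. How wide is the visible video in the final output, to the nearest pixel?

961 px

At 1077×718 the video is height-limited, so width = 718 × 1/1 ≈ 718.00 px.
Resizing to 1441 px wide multiplies everything by 1.3380: 718.00 → 960.67 px.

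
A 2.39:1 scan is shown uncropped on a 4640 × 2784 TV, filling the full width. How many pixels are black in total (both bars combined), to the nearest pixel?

3909559 pixels

Content height = 4640 / 2.390 ≈ 1941.4226 px.
2784 − 1941.4226 = 842.5774 px of bars.
Bar area = 842.5774 × 4640 ≈ 3909559 px.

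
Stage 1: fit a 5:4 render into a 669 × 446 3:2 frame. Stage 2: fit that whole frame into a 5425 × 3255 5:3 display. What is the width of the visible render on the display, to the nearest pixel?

4069 px

First fit — 5:4 into 669×446 spans the height: 557.50 × 446.00.
The 3:2 canvas is height-limited in 5425×3255, giving 4882.50 × 3255.00; scale factor 7.2982.
The render scales with it: width 557.50 × 7.2982 ≈ 4068.75.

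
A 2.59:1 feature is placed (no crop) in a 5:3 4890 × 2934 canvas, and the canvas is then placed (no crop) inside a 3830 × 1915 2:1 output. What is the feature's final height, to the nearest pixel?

Inside the 4890×2934 canvas the feature is width-limited at 4890.00 × 1888.03.
The 5:3 canvas is height-limited in 3830×1915, giving 3191.67 × 1915.00; scale factor 0.6527.
Applying the same ×0.6527: 1888.03 → 1232.30.

1232 px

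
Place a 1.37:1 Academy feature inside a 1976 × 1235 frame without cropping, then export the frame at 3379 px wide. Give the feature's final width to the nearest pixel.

Fitted into 1976×1235, the feature spans the height; its width is 1235 × 1.370 ≈ 1691.95 px.
The frame scales by 3379/1976 = 1.7100; 1691.95 × 1.7100 ≈ 2893.27 px.

2893 px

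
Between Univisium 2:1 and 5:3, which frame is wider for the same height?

Univisium 2:1

Univisium 2:1 = 2 and 5:3 = 1.667; 2 > 1.667.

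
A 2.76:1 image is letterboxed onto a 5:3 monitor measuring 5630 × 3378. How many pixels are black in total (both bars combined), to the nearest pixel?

2.76:1 is wider than 5:3, so it spans the full width.
The image is 5630 / 2.760 ≈ 2039.8551 px tall.
Black = 3378 − 2039.8551 = 1338.1449 px.
Across the 5630-px span: 1338.1449 × 5630 ≈ 7533756 px.

7533756 pixels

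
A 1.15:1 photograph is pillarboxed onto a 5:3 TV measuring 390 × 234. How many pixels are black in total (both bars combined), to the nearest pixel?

1.15:1 is narrower than 5:3, so it spans the full height.
The photograph is 234 × 1.150 ≈ 269.1000 px wide.
Black = 390 − 269.1000 = 120.9000 px.
Bar area = 120.9000 × 234 ≈ 28291 px.

28291 pixels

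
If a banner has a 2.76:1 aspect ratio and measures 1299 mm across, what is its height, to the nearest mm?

Height = 1299 / 2.760 = 470.65.

471 mm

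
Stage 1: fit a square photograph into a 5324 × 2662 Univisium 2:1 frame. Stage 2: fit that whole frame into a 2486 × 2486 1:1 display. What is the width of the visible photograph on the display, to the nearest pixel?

square in 5324×2662: fills the height, so the photograph is 2662.00 × 2662.00.
The Univisium 2:1 canvas is width-limited in 2486×2486, giving 2486.00 × 1243.00; scale factor 0.4669.
So the photograph's width is 2662.00 × 0.4669 ≈ 1243.00.

1243 px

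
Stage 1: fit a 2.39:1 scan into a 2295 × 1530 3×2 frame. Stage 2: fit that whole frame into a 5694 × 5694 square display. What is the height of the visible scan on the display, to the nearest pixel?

First fit — 2.39:1 into 2295×1530 spans the width: 2295.00 × 960.25.
The 3×2 canvas is width-limited in 5694×5694, giving 5694.00 × 3796.00; scale factor 2.4810.
So the scan's height is 960.25 × 2.4810 ≈ 2382.43.

2382 px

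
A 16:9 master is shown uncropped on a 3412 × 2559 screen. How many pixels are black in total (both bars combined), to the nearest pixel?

Since 1.778 > 1.333, the master is width-limited.
That makes the image 1919.2500 px tall (3412 × 9/16).
Leftover height: 2559 − 1919.2500 = 639.7500 px.
That's 639.7500 × 3412 ≈ 2182827 black pixels.

2182827 pixels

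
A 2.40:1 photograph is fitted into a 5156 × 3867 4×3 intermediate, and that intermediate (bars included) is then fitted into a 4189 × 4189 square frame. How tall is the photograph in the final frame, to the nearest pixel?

2.40:1 in 5156×3867: fills the width, so the photograph is 5156.00 × 2148.33.
4×3 in 4189×4189: fills the width, so the intermediate becomes 4189.00 × 3141.75 — a scale of ×0.8125.
So the photograph's height is 2148.33 × 0.8125 ≈ 1745.42.

1745 px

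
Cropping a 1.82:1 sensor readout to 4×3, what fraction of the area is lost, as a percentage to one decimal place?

The height stays; only width is cut (since 4×3 is narrower than 1.82:1).
Fraction kept = (1.333)/(1.820) ≈ 73.26%, so 26.74% is lost.

26.7%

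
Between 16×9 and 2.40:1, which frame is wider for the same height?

2.40:1

16×9 = 1.778 and 2.4; 2.4 > 1.778.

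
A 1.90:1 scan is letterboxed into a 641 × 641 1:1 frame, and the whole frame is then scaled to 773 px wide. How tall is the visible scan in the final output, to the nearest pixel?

407 px

In the 641×641 frame the scan fills the width: height = 641 / 1.900 ≈ 337.37 px.
Scaling 641 → 773 is ×1.2059, so the height becomes 337.37 × 1.2059 ≈ 406.84 px.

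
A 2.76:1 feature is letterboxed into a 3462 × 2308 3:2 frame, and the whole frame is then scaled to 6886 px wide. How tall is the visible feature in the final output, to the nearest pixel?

Fitted into 3462×2308, the feature spans the width; its height is 3462 / 2.760 ≈ 1254.35 px.
Scaling 3462 → 6886 is ×1.9890, so the height becomes 1254.35 × 1.9890 ≈ 2494.93 px.

2495 px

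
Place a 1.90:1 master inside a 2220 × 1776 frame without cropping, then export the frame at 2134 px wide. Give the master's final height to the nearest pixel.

Fitted into 2220×1776, the master spans the width; its height is 2220 / 1.900 ≈ 1168.42 px.
Scaling 2220 → 2134 is ×0.9613, so the height becomes 1168.42 × 0.9613 ≈ 1123.16 px.

1123 px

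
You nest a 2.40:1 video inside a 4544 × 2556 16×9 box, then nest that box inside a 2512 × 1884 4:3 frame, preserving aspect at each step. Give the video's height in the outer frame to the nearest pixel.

1047 px

Inside the 4544×2556 canvas the video is width-limited at 4544.00 × 1893.33.
Second fit — the 16×9 canvas into 2512×1884 spans the width: 2512.00 × 1413.00 (×0.5528 from 4544×2556).
So the video's height is 1893.33 × 0.5528 ≈ 1046.67.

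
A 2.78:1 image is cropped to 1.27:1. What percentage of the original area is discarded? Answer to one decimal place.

1.27:1 is narrower than 2.78:1, so the crop keeps the full height and trims the width.
(1.270)/(2.780) ≈ 0.457 of the area survives, leaving 54.32% discarded.

54.3%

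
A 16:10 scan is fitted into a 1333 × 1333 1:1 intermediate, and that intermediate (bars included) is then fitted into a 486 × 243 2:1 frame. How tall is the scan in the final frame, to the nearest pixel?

152 px

Inside the 1333×1333 canvas the scan is width-limited at 1333.00 × 833.12.
The 1:1 canvas is height-limited in 486×243, giving 243.00 × 243.00; scale factor 0.1823.
So the scan's height is 833.12 × 0.1823 ≈ 151.88.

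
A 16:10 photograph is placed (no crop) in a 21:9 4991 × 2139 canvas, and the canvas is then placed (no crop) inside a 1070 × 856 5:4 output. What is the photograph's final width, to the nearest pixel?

734 px

First fit — 16:10 into 4991×2139 spans the height: 3422.40 × 2139.00.
Second fit — the 21:9 canvas into 1070×856 spans the width: 1070.00 × 458.57 (×0.2144 from 4991×2139).
So the photograph's width is 3422.40 × 0.2144 ≈ 733.71.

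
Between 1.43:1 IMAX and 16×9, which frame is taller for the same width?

1.43 and 16×9 = 1.778; 1.778 > 1.43. The smaller width-to-height ratio is the taller frame.

1.43:1 IMAX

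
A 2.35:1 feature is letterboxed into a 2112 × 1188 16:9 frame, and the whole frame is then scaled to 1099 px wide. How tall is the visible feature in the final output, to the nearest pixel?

At 2112×1188 the feature is width-limited, so height = 2112 / 2.350 ≈ 898.72 px.
Scaling 2112 → 1099 is ×0.5204, so the height becomes 898.72 × 0.5204 ≈ 467.66 px.

468 px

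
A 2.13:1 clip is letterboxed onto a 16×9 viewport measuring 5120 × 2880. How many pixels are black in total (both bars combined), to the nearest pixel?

2438370 pixels

2.13:1 is wider than 16×9, so it spans the full width.
That makes the image 2403.7559 px tall (5120 / 2.130).
2880 − 2403.7559 = 476.2441 px of bars.
Bar area = 476.2441 × 5120 ≈ 2438370 px.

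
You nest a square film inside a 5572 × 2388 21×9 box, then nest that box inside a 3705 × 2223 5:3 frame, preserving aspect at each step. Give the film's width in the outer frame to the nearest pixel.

1588 px

square in 5572×2388: fills the height, so the film is 2388.00 × 2388.00.
The 21×9 canvas is width-limited in 3705×2223, giving 3705.00 × 1587.86; scale factor 0.6649.
Applying the same ×0.6649: 2388.00 → 1587.86.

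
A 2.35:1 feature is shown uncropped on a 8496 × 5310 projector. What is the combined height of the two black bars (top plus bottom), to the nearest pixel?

Since 2.350 > 1.600, the feature is width-limited.
The feature is 8496 / 2.350 ≈ 3615.32 px tall.
5310 − 3615.32 = 1694.68 px of bars.

1695 px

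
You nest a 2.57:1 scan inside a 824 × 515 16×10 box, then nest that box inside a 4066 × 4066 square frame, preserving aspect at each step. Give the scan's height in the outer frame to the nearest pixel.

Inside the 824×515 canvas the scan is width-limited at 824.00 × 320.62.
16×10 in 4066×4066: fills the width, so the intermediate becomes 4066.00 × 2541.25 — a scale of ×4.9345.
The scan scales with it: height 320.62 × 4.9345 ≈ 1582.10.

1582 px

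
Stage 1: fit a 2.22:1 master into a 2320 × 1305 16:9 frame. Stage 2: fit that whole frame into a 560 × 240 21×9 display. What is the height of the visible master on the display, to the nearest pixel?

First fit — 2.22:1 into 2320×1305 spans the width: 2320.00 × 1045.05.
Second fit — the 16:9 canvas into 560×240 spans the height: 426.67 × 240.00 (×0.1839 from 2320×1305).
So the master's height is 1045.05 × 0.1839 ≈ 192.19.

192 px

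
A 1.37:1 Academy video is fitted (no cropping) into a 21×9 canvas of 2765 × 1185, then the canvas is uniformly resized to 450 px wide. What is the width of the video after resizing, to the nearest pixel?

264 px

Fitted into 2765×1185, the video spans the height; its width is 1185 × 1.370 ≈ 1623.45 px.
Resizing to 450 px wide multiplies everything by 0.1627: 1623.45 → 264.21 px.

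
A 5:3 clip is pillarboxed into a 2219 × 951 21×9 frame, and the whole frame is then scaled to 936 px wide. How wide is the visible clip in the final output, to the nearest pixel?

669 px

At 2219×951 the clip is height-limited, so width = 951 × 5/3 ≈ 1585.00 px.
Resizing to 936 px wide multiplies everything by 0.4218: 1585.00 → 668.57 px.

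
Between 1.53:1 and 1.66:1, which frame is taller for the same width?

1.53:1

1.53 and 1.66; 1.66 > 1.53. The smaller width-to-height ratio is the taller frame.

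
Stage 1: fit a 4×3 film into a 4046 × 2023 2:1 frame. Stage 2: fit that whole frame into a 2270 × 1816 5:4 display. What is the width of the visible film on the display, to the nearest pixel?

First fit — 4×3 into 4046×2023 spans the height: 2697.33 × 2023.00.
Second fit — the 2:1 canvas into 2270×1816 spans the width: 2270.00 × 1135.00 (×0.5610 from 4046×2023).
Applying the same ×0.5610: 2697.33 → 1513.33.

1513 px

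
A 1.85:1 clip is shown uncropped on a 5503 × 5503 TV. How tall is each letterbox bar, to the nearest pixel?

Since 1.850 > 1.000, the clip is width-limited.
Content height = 5503 / 1.850 ≈ 2974.59 px.
5503 − 2974.59 = 2528.41 px of bars (1264.20 each).

1264 px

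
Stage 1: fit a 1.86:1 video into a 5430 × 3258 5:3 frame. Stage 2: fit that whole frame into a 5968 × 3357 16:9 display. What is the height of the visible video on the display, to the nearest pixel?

1.86:1 in 5430×3258: fills the width, so the video is 5430.00 × 2919.35.
The 5:3 canvas is height-limited in 5968×3357, giving 5595.00 × 3357.00; scale factor 1.0304.
Applying the same ×1.0304: 2919.35 → 3008.06.

3008 px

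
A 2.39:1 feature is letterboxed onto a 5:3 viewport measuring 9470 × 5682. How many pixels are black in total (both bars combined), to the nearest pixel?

16285151 pixels

2.39:1 is wider than 5:3, so it spans the full width.
The feature is 9470 / 2.390 ≈ 3962.3431 px tall.
Leftover height: 5682 − 3962.3431 = 1719.6569 px.
Across the 9470-px span: 1719.6569 × 9470 ≈ 16285151 px.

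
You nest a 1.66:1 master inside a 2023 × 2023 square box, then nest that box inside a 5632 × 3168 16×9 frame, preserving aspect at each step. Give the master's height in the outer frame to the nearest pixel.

1908 px

1.66:1 in 2023×2023: fills the width, so the master is 2023.00 × 1218.67.
square in 5632×3168: fills the height, so the intermediate becomes 3168.00 × 3168.00 — a scale of ×1.5660.
The master scales with it: height 1218.67 × 1.5660 ≈ 1908.43.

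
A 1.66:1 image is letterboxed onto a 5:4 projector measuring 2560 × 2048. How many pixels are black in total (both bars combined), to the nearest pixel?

Since 1.660 > 1.250, the image is width-limited.
That makes the image 1542.1687 px tall (2560 / 1.660).
Black = 2048 − 1542.1687 = 505.8313 px.
Bar area = 505.8313 × 2560 ≈ 1294928 px.

1294928 pixels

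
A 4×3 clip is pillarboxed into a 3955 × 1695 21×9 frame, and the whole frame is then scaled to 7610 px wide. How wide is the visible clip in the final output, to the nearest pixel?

4349 px

Fitted into 3955×1695, the clip spans the height; its width is 1695 × 4/3 ≈ 2260.00 px.
The frame scales by 7610/3955 = 1.9241; 2260.00 × 1.9241 ≈ 4348.57 px.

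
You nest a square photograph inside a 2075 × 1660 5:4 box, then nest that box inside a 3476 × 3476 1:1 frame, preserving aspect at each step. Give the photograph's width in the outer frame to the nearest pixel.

2781 px

First fit — square into 2075×1660 spans the height: 1660.00 × 1660.00.
5:4 in 3476×3476: fills the width, so the intermediate becomes 3476.00 × 2780.80 — a scale of ×1.6752.
So the photograph's width is 1660.00 × 1.6752 ≈ 2780.80.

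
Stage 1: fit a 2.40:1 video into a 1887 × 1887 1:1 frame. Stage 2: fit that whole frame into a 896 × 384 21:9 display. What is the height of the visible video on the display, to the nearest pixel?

160 px

2.40:1 in 1887×1887: fills the width, so the video is 1887.00 × 786.25.
Second fit — the 1:1 canvas into 896×384 spans the height: 384.00 × 384.00 (×0.2035 from 1887×1887).
Applying the same ×0.2035: 786.25 → 160.00.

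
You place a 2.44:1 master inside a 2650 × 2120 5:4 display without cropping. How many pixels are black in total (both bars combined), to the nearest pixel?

Since 2.440 > 1.250, the master is width-limited.
Content height = 2650 / 2.440 ≈ 1086.0656 px.
Leftover height: 2120 − 1086.0656 = 1033.9344 px.
Across the 2650-px span: 1033.9344 × 2650 ≈ 2739926 px.

2739926 pixels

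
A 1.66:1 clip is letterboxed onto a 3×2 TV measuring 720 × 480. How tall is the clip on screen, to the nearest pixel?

1.66:1 (1.660) > 3×2 (1.500), so the clip fills the width.
That makes the image 433.73 px tall (720 / 1.660).

434 px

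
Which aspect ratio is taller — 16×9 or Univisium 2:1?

16×9

16×9 = 1.778 and Univisium 2:1 = 2; 2 > 1.778. The smaller width-to-height ratio is the taller frame.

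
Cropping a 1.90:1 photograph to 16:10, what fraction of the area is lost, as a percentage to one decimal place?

15.8%

The height stays; only width is cut (since 16:10 is narrower than 1.90:1).
(1.600)/(1.900) ≈ 0.842 of the area survives, leaving 15.79% discarded.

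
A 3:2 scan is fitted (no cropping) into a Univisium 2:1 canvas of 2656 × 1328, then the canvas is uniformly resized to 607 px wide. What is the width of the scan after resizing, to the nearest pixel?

455 px

Fitted into 2656×1328, the scan spans the height; its width is 1328 × 3/2 ≈ 1992.00 px.
Scaling 2656 → 607 is ×0.2285, so the width becomes 1992.00 × 0.2285 ≈ 455.25 px.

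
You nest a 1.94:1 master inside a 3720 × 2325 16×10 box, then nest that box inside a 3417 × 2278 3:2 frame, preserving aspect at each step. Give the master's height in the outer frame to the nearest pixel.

1761 px

Inside the 3720×2325 canvas the master is width-limited at 3720.00 × 1917.53.
The 16×10 canvas is width-limited in 3417×2278, giving 3417.00 × 2135.62; scale factor 0.9185.
Applying the same ×0.9185: 1917.53 → 1761.34.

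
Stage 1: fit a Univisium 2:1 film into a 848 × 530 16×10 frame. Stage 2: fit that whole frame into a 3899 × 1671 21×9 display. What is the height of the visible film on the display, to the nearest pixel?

Inside the 848×530 canvas the film is width-limited at 848.00 × 424.00.
The 16×10 canvas is height-limited in 3899×1671, giving 2673.60 × 1671.00; scale factor 3.1528.
Applying the same ×3.1528: 424.00 → 1336.80.

1337 px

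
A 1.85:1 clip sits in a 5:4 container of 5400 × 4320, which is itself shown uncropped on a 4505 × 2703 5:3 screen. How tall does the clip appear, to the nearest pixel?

Inside the 5400×4320 canvas the clip is width-limited at 5400.00 × 2918.92.
Second fit — the 5:4 canvas into 4505×2703 spans the height: 3378.75 × 2703.00 (×0.6257 from 5400×4320).
Applying the same ×0.6257: 2918.92 → 1826.35.

1826 px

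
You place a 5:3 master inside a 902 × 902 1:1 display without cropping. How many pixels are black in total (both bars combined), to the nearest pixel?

5:3 (1.667) > 1:1 (1.000), so the master fills the width.
The master is 902 × 3/5 ≈ 541.2000 px tall.
902 − 541.2000 = 360.8000 px of bars.
That's 360.8000 × 902 ≈ 325442 black pixels.

325442 pixels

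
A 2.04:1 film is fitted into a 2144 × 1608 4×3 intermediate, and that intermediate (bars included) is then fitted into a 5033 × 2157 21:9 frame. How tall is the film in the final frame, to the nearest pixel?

2.04:1 in 2144×1608: fills the width, so the film is 2144.00 × 1050.98.
Second fit — the 4×3 canvas into 5033×2157 spans the height: 2876.00 × 2157.00 (×1.3414 from 2144×1608).
So the film's height is 1050.98 × 1.3414 ≈ 1409.80.

1410 px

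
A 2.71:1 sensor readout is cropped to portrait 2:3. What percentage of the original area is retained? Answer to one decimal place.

24.6%

The height stays; only width is cut (since portrait 2:3 is narrower than 2.71:1).
Area ratio = (0.667)/(2.710) = 24.60% retained.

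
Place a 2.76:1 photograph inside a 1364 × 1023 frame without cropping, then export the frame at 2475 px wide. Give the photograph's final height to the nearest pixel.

At 1364×1023 the photograph is width-limited, so height = 1364 / 2.760 ≈ 494.20 px.
The frame scales by 2475/1364 = 1.8145; 494.20 × 1.8145 ≈ 896.74 px.

897 px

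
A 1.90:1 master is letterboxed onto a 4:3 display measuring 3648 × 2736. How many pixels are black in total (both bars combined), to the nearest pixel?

Since 1.900 > 1.333, the master is width-limited.
Content height = 3648 / 1.900 ≈ 1920.0000 px.
Black = 2736 − 1920.0000 = 816.0000 px.
Bar area = 816.0000 × 3648 ≈ 2976768 px.

2976768 pixels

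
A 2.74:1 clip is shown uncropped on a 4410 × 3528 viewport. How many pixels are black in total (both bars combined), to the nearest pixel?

2.74:1 (2.740) > 5:4 (1.250), so the clip fills the width.
Content height = 4410 / 2.740 ≈ 1609.4891 px.
3528 − 1609.4891 = 1918.5109 px of bars.
That's 1918.5109 × 4410 ≈ 8460633 black pixels.

8460633 pixels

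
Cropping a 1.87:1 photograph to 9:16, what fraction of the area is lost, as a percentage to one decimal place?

69.9%

Going from 1.87:1 to 9:16 means cutting width while keeping height.
Fraction kept = (0.562)/(1.870) ≈ 30.08%, so 69.92% is lost.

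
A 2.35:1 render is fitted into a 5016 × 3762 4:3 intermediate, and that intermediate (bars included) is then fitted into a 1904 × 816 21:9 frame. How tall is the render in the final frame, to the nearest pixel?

First fit — 2.35:1 into 5016×3762 spans the width: 5016.00 × 2134.47.
Second fit — the 4:3 canvas into 1904×816 spans the height: 1088.00 × 816.00 (×0.2169 from 5016×3762).
The render scales with it: height 2134.47 × 0.2169 ≈ 462.98.

463 px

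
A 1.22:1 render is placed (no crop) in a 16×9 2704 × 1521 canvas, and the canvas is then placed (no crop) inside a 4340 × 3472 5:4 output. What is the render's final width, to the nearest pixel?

2978 px

1.22:1 in 2704×1521: fills the height, so the render is 1855.62 × 1521.00.
16×9 in 4340×3472: fills the width, so the intermediate becomes 4340.00 × 2441.25 — a scale of ×1.6050.
The render scales with it: width 1855.62 × 1.6050 ≈ 2978.32.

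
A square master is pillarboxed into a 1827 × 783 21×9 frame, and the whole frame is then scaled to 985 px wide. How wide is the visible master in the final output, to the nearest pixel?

422 px

In the 1827×783 frame the master fills the height: width = 783 × 1/1 ≈ 783.00 px.
Resizing to 985 px wide multiplies everything by 0.5391: 783.00 → 422.14 px.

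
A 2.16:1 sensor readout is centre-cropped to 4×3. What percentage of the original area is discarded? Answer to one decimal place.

The height stays; only width is cut (since 4×3 is narrower than 2.16:1).
(1.333)/(2.160) ≈ 0.617 of the area survives, leaving 38.27% discarded.

38.3%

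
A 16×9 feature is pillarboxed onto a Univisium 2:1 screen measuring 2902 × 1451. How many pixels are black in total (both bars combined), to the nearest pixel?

Since 1.778 < 2.000, the feature is height-limited.
Content width = 1451 × 16/9 ≈ 2579.5556 px.
Black = 2902 − 2579.5556 = 322.4444 px.
Across the 1451-px span: 322.4444 × 1451 ≈ 467867 px.

467867 pixels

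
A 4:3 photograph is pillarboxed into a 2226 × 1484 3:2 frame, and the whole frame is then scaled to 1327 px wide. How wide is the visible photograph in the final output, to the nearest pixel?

At 2226×1484 the photograph is height-limited, so width = 1484 × 4/3 ≈ 1978.67 px.
Resizing to 1327 px wide multiplies everything by 0.5961: 1978.67 → 1179.56 px.

1180 px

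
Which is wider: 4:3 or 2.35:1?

2.35:1

4:3 = 1.333 and 2.35; 2.35 > 1.333.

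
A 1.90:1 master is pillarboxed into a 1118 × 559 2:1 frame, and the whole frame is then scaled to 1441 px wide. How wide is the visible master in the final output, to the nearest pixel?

1369 px

Fitted into 1118×559, the master spans the height; its width is 559 × 1.900 ≈ 1062.10 px.
Scaling 1118 → 1441 is ×1.2889, so the width becomes 1062.10 × 1.2889 ≈ 1368.95 px.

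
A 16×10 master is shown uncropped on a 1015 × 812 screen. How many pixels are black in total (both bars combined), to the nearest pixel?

180289 pixels

16×10 (1.600) > 5:4 (1.250), so the master fills the width.
That makes the image 634.3750 px tall (1015 × 10/16).
Leftover height: 812 − 634.3750 = 177.6250 px.
Bar area = 177.6250 × 1015 ≈ 180289 px.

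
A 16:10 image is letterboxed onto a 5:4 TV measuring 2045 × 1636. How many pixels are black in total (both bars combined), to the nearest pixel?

731854 pixels

16:10 (1.600) > 5:4 (1.250), so the image fills the width.
The image is 2045 × 10/16 ≈ 1278.1250 px tall.
1636 − 1278.1250 = 357.8750 px of bars.
That's 357.8750 × 2045 ≈ 731854 black pixels.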